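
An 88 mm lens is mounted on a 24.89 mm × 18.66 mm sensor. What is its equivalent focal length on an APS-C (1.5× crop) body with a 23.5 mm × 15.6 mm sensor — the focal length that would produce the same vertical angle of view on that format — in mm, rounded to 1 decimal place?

Equal angle of view means equal height/f ratio, so f₂ = f₁ · (height₂/height₁) = 88 × 15.6/18.66.
f₂ = 88 × 0.83601 ≈ 73.569 mm.

73.6 mm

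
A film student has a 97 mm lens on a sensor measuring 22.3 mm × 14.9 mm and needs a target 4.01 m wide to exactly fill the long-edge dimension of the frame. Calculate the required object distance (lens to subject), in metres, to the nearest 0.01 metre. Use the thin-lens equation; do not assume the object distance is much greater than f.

17.54 m

W: 4.01 m = 4010 mm.
Magnification m = w/W = dᵢ/dₒ; combined with 1/f = 1/dₒ + 1/dᵢ this gives dₒ = f·(1 + W/w).
dₒ = 97 mm × (1 + 4010/22.3) = 97 × 180.8206 ≈ 17539.601 mm = 17.5396 m.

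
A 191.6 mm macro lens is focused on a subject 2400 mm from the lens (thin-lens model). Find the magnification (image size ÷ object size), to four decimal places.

Thin lens: 1/f = 1/dₒ + 1/dᵢ → 1/dᵢ = 1/191.6 − 1/2400 = 0.0048025 mm⁻¹, so dᵢ ≈ 208.2231 mm.
Magnification m = dᵢ/dₒ = 208.2231/2400 ≈ 0.08676.

0.0868×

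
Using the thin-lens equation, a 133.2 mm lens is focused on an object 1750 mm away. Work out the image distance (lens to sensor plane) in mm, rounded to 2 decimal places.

144.17 mm

1/dᵢ = 1/f − 1/dₒ = 1/133.2 − 1/1750 = 0.0069361 mm⁻¹.
dᵢ = 1/0.0069361 ≈ 144.1737 mm.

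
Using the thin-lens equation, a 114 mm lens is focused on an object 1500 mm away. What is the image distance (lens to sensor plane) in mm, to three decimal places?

123.377 mm

1/dᵢ = 1/f − 1/dₒ = 1/114 − 1/1500 = 0.0081053 mm⁻¹.
dᵢ = 1/0.0081053 ≈ 123.3766 mm.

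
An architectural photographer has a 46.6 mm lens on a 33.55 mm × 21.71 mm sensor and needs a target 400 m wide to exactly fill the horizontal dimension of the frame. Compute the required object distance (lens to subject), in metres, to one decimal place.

W: 400 m = 400000 mm.
Magnification m = w/W = dᵢ/dₒ; combined with 1/f = 1/dₒ + 1/dᵢ this gives dₒ = f·(1 + W/w).
dₒ = 46.6 mm × (1 + 400000/33.55) = 46.6 × 11923.5037 ≈ 555635.274 mm = 555.635 m.

555.6 m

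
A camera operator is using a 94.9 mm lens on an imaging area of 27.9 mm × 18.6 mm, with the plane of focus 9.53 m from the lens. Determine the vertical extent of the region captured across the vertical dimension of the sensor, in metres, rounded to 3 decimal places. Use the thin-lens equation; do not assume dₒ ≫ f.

1.849 m

dₒ: 9.53 m = 9530 mm.
Similar triangles through the lens centre give W/dₒ = h/dᵢ; with 1/f = 1/dₒ + 1/dᵢ this gives W = h·(dₒ − f)/f.
W = 18.6 mm × (9530 − 94.9) / 94.9 = 18.6 × 99.4215 ≈ 1849.240 mm = 1.84924 m.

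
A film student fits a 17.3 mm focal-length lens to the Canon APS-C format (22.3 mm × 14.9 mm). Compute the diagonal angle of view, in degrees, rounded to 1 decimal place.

75.6°

Sensor diagonal = √(22.3² + 14.9²) = √719.3000 ≈ 26.8198 mm.
Angle of view α = 2·arctan(d/2f) with d = 26.8198 mm and f = 17.3 mm.
d/2f = 0.77514; arctan(0.77514) ≈ 37.7806°, so α ≈ 75.5612°.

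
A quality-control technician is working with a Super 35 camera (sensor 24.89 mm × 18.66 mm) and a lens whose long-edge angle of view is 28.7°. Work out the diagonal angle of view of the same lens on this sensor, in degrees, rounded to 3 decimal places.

From the long-edge AOV: f = 24.89 / (2·tan(14.35°)) = 24.89 / 0.51165 ≈ 48.6463 mm.
Sensor diagonal = √(24.89² + 18.66²) = √967.7077 ≈ 31.1080 mm.
Diagonal AOV = 2·arctan(31.1080 / (2 × 48.6463)) = 2·arctan(0.31974) ≈ 35.4620°.

35.462°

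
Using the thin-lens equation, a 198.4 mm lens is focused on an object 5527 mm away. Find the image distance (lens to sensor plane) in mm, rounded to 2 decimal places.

1/dᵢ = 1/f − 1/dₒ = 1/198.4 − 1/5527 = 0.0048594 mm⁻¹.
dᵢ = 1/0.0048594 ≈ 205.7870 mm.

205.79 mm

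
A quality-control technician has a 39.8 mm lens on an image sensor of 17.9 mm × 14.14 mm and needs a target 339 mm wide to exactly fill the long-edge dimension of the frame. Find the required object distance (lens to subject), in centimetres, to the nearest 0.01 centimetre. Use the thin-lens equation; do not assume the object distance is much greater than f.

Magnification m = w/W = dᵢ/dₒ; combined with 1/f = 1/dₒ + 1/dᵢ this gives dₒ = f·(1 + W/w).
dₒ = 39.8 mm × (1 + 339/17.9) = 39.8 × 19.9385 ≈ 793.554 mm = 79.3554 cm.

79.36 cm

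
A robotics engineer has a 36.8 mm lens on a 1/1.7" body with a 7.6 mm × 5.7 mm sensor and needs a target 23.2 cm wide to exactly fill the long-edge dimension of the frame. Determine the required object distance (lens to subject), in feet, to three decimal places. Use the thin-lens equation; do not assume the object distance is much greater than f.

W: 23.2 cm = 232 mm.
Magnification m = w/W = dᵢ/dₒ; combined with 1/f = 1/dₒ + 1/dᵢ this gives dₒ = f·(1 + W/w).
dₒ = 36.8 mm × (1 + 232/7.6) = 36.8 × 31.5263 ≈ 1160.168 mm = 1160.168/304.8 ft = 3.80633 ft.

3.806 ft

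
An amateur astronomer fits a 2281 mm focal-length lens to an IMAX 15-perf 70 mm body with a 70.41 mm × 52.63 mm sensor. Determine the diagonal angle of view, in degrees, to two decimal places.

Sensor diagonal = √(70.41² + 52.63²) = √7727.4850 ≈ 87.9061 mm.
Angle of view α = 2·arctan(d/2f) with d = 87.9061 mm and f = 2281 mm.
d/2f = 0.01927; arctan(0.01927) ≈ 1.1039°, so α ≈ 2.2078°.

2.21°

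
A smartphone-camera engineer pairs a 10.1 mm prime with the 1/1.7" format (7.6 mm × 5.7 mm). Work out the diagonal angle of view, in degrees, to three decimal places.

Sensor diagonal = √(7.6² + 5.7²) = √90.2500 ≈ 9.5000 mm.
Angle of view α = 2·arctan(d/2f) with d = 9.5000 mm and f = 10.1 mm.
d/2f = 0.47030; arctan(0.47030) ≈ 25.1875°, so α ≈ 50.3749°.

50.375°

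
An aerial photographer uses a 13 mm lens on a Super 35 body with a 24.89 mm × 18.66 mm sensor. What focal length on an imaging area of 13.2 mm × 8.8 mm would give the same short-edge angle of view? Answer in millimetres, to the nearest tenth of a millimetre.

Equal angle of view means equal height/f ratio, so f₂ = f₁ · (height₂/height₁) = 13 × 8.8/18.66.
f₂ = 13 × 0.47160 ≈ 6.131 mm.

6.1 mm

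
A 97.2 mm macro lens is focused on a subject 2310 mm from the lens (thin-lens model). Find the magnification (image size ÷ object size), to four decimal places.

Thin lens: 1/f = 1/dₒ + 1/dᵢ → 1/dᵢ = 1/97.2 − 1/2310 = 0.0098552 mm⁻¹, so dᵢ ≈ 101.4696 mm.
Magnification m = dᵢ/dₒ = 101.4696/2310 ≈ 0.04393.

0.0439×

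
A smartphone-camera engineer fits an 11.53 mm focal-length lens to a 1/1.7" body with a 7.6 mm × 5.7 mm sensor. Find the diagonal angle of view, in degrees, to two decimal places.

Sensor diagonal = √(7.6² + 5.7²) = √90.2500 ≈ 9.5000 mm.
Angle of view α = 2·arctan(d/2f) with d = 9.5000 mm and f = 11.53 mm.
d/2f = 0.41197; arctan(0.41197) ≈ 22.3901°, so α ≈ 44.7803°.

44.78°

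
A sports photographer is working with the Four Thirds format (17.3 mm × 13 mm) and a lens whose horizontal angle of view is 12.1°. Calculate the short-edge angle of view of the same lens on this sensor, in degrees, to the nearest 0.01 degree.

9.11°

From the horizontal AOV: f = 17.3 / (2·tan(6.05°)) = 17.3 / 0.21197 ≈ 81.6141 mm.
Short-edge AOV = 2·arctan(13 / (2 × 81.6141)) = 2·arctan(0.07964) ≈ 9.1072°.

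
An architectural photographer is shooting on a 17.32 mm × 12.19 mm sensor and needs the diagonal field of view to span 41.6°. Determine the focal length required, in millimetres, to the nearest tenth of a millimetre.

Sensor diagonal = √(17.32² + 12.19²) = √448.5785 ≈ 21.1797 mm.
From α = 2·arctan(d/2f) we get f = d / (2·tan(α/2)).
With d = 21.1797 mm and α/2 = 20.8°, tan(α/2) ≈ 0.37986, so f ≈ 21.1797 / 0.75973 ≈ 27.8779 mm.

27.9 mm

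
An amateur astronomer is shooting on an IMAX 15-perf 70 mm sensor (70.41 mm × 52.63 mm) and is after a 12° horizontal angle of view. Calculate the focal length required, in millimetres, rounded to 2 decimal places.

From α = 2·arctan(w/2f) we get f = w / (2·tan(α/2)).
With w = 70.41 mm and α/2 = 6°, tan(α/2) ≈ 0.10510, so f ≈ 70.41 / 0.21021 ≈ 334.9532 mm.

334.95 mm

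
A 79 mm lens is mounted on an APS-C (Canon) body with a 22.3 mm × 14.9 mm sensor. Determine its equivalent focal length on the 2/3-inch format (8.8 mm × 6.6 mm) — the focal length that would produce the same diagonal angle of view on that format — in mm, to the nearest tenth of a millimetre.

Sensor diagonal = √(22.3² + 14.9²) = √719.3000 ≈ 26.8198 mm.
Sensor diagonal = √(8.8² + 6.6²) = √121.0000 ≈ 11.0000 mm.
Equal angle of view means equal diagonal/f ratio, so f₂ = f₁ · (diagonal₂/diagonal₁) = 79 × 11.0000/26.8198.
f₂ = 79 × 0.41015 ≈ 32.401 mm.

32.4 mm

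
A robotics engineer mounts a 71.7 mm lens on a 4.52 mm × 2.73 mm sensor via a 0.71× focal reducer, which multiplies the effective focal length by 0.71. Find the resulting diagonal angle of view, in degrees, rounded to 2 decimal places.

5.94°

Effective focal length f = 71.7 × 0.71 = 50.907 mm.
Sensor diagonal = √(4.52² + 2.73²) = √27.8833 ≈ 5.2805 mm.
α = 2·arctan(5.280 / (2 × 50.907)) = 2·arctan(0.05186) ≈ 5.9378°.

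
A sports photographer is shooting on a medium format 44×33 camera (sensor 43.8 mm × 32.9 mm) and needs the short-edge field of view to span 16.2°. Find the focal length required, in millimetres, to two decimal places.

115.58 mm

From α = 2·arctan(h/2f) we get f = h / (2·tan(α/2)).
With h = 32.9 mm and α/2 = 8.1°, tan(α/2) ≈ 0.14232, so f ≈ 32.9 / 0.28464 ≈ 115.5837 mm.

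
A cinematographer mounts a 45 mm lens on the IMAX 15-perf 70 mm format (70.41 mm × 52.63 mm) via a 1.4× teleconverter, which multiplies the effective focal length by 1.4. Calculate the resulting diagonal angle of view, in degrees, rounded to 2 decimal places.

Effective focal length f = 45 × 1.4 = 63 mm.
Sensor diagonal = √(70.41² + 52.63²) = √7727.4850 ≈ 87.9061 mm.
α = 2·arctan(87.906 / (2 × 63)) = 2·arctan(0.69767) ≈ 69.8045°.

69.80°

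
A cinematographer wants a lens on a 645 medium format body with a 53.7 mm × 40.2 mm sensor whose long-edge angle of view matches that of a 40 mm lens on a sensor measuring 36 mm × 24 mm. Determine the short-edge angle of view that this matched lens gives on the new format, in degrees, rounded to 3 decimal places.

37.234°

Equal long-edge AOV ⇒ f₂ = f₁ · 53.7/36 = 40 × 1.49167 ≈ 59.6667 mm.
Short-edge AOV on the new format = 2·arctan(40.2 / (2 × 59.6667)) = 2·arctan(0.33687) ≈ 37.2344°.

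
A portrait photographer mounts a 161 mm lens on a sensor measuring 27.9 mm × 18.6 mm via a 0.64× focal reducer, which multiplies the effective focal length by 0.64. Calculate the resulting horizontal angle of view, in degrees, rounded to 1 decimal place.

15.4°

Effective focal length f = 161 × 0.64 = 103.04 mm.
α = 2·arctan(27.9 / (2 × 103.04)) = 2·arctan(0.13538) ≈ 15.4201°.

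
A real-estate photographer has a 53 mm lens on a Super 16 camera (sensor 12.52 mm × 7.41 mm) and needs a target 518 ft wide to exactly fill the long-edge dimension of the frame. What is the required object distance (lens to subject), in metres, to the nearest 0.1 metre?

W: 518 ft × 304.8 mm/ft = 157886.39 mm.
Magnification m = w/W = dᵢ/dₒ; combined with 1/f = 1/dₒ + 1/dᵢ this gives dₒ = f·(1 + W/w).
dₒ = 53 mm × (1 + 157886/12.52) = 53 × 12611.7344 ≈ 668421.924 mm = 668.422 m.

668.4 m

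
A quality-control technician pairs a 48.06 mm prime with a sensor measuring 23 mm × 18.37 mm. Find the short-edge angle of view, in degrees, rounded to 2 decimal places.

Angle of view α = 2·arctan(h/2f) with h = 18.37 mm and f = 48.06 mm.
h/2f = 0.19112; arctan(0.19112) ≈ 10.8196°, so α ≈ 21.6393°.

21.64°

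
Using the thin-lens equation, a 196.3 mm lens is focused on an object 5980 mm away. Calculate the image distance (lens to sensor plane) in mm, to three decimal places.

1/dᵢ = 1/f − 1/dₒ = 1/196.3 − 1/5980 = 0.0049270 mm⁻¹.
dᵢ = 1/0.0049270 ≈ 202.9625 mm.

202.962 mm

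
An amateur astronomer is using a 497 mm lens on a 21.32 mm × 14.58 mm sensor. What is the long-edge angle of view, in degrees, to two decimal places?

2.46°

Angle of view α = 2·arctan(w/2f) with w = 21.32 mm and f = 497 mm.
w/2f = 0.02145; arctan(0.02145) ≈ 1.2287°, so α ≈ 2.4575°.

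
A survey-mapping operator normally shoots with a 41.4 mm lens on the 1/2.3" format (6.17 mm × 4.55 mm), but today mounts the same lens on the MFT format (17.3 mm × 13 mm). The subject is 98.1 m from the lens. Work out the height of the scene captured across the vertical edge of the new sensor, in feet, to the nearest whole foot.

The focal length stays 41.4 mm; the relevant sensor dimension is now h = 13 mm. Object distance dₒ = 98.1 m = 98100 mm.
Thin-lens field height W = h·(dₒ − f)/f = 13 × (98100 − 41.4)/41.4 ≈ 30791.348 mm = 30791.348/304.8 ft = 101.021 ft.

101 ft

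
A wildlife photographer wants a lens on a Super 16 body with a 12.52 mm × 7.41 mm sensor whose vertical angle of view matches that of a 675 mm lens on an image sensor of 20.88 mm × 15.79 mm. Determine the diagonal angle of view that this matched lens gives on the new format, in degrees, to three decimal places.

Equal vertical AOV ⇒ f₂ = f₁ · 7.41/15.79 = 675 × 0.46928 ≈ 316.7669 mm.
Sensor diagonal = √(12.52² + 7.41²) = √211.6585 ≈ 14.5485 mm.
Diagonal AOV on the new format = 2·arctan(14.5485 / (2 × 316.7669)) = 2·arctan(0.02296) ≈ 2.6310°.

2.631°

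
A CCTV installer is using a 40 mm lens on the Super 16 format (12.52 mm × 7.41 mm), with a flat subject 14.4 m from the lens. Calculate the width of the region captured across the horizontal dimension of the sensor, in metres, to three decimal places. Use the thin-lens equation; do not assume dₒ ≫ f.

4.495 m

dₒ: 14.4 m = 14400 mm.
Similar triangles through the lens centre give W/dₒ = w/dᵢ; with 1/f = 1/dₒ + 1/dᵢ this gives W = w·(dₒ − f)/f.
W = 12.52 mm × (14400 − 40) / 40 = 12.52 × 359.0000 ≈ 4494.680 mm = 4.49468 m.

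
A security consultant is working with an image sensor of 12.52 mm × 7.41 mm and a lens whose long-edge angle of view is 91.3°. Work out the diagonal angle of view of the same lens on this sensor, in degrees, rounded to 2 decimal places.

99.85°

From the long-edge AOV: f = 12.52 / (2·tan(45.65°)) = 12.52 / 2.04590 ≈ 6.1196 mm.
Sensor diagonal = √(12.52² + 7.41²) = √211.6585 ≈ 14.5485 mm.
Diagonal AOV = 2·arctan(14.5485 / (2 × 6.1196)) = 2·arctan(1.18869) ≈ 99.8547°.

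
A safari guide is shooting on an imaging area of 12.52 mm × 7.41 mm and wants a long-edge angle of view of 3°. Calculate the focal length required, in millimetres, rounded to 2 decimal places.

239.06 mm

From α = 2·arctan(w/2f) we get f = w / (2·tan(α/2)).
With w = 12.52 mm and α/2 = 1.5°, tan(α/2) ≈ 0.02619, so f ≈ 12.52 / 0.05237 ≈ 239.0598 mm.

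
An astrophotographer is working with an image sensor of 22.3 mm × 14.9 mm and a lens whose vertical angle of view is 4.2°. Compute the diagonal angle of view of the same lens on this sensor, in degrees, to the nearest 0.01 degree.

7.55°

From the vertical AOV: f = 14.9 / (2·tan(2.1°)) = 14.9 / 0.07334 ≈ 203.1726 mm.
Sensor diagonal = √(22.3² + 14.9²) = √719.3000 ≈ 26.8198 mm.
Diagonal AOV = 2·arctan(26.8198 / (2 × 203.1726)) = 2·arctan(0.06600) ≈ 7.5524°.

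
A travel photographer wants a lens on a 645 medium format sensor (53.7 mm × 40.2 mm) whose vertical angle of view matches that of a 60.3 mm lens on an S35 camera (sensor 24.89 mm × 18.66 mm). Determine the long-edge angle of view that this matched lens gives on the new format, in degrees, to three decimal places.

23.356°

Equal vertical AOV ⇒ f₂ = f₁ · 40.2/18.66 = 60.3 × 2.15434 ≈ 129.9068 mm.
Long-edge AOV on the new format = 2·arctan(53.7 / (2 × 129.9068)) = 2·arctan(0.20669) ≈ 23.3557°.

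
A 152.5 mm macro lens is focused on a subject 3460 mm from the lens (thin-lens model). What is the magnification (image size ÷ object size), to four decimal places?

0.0461×

Thin lens: 1/f = 1/dₒ + 1/dᵢ → 1/dᵢ = 1/152.5 − 1/3460 = 0.0062684 mm⁻¹, so dᵢ ≈ 159.5314 mm.
Magnification m = dᵢ/dₒ = 159.5314/3460 ≈ 0.04611.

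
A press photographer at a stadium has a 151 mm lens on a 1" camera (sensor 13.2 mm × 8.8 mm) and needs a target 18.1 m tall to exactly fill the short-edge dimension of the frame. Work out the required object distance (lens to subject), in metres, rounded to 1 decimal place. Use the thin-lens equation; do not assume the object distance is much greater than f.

W: 18.1 m = 18100 mm.
Magnification m = h/W = dᵢ/dₒ; combined with 1/f = 1/dₒ + 1/dᵢ this gives dₒ = f·(1 + W/h).
dₒ = 151 mm × (1 + 18100/8.8) = 151 × 2057.8182 ≈ 310730.545 mm = 310.731 m.

310.7 m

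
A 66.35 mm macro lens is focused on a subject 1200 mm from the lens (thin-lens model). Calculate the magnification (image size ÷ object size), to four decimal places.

0.0585×

Thin lens: 1/f = 1/dₒ + 1/dᵢ → 1/dᵢ = 1/66.35 − 1/1200 = 0.0142383 mm⁻¹, so dᵢ ≈ 70.2333 mm.
Magnification m = dᵢ/dₒ = 70.2333/1200 ≈ 0.05853.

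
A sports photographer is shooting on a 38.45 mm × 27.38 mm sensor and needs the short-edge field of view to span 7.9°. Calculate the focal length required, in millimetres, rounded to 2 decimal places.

From α = 2·arctan(h/2f) we get f = h / (2·tan(α/2)).
With h = 27.38 mm and α/2 = 3.95°, tan(α/2) ≈ 0.06905, so f ≈ 27.38 / 0.13810 ≈ 198.2623 mm.

198.26 mm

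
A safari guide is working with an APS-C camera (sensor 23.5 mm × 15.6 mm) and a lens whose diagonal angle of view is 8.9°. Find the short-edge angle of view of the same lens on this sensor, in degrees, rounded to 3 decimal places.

4.929°

Sensor diagonal = √(23.5² + 15.6²) = √795.6100 ≈ 28.2066 mm.
From the diagonal AOV: f = 28.2066 / (2·tan(4.45°)) = 28.2066 / 0.15565 ≈ 181.2209 mm.
Short-edge AOV = 2·arctan(15.6 / (2 × 181.2209)) = 2·arctan(0.04304) ≈ 4.9291°.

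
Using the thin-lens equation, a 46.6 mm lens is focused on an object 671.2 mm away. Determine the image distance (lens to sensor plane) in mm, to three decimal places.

1/dᵢ = 1/f − 1/dₒ = 1/46.6 − 1/671.2 = 0.0199694 mm⁻¹.
dᵢ = 1/0.0199694 ≈ 50.0767 mm.

50.077 mm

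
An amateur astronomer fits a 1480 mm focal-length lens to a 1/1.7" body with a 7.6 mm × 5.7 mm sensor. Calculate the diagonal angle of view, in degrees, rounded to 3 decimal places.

Sensor diagonal = √(7.6² + 5.7²) = √90.2500 ≈ 9.5000 mm.
Angle of view α = 2·arctan(d/2f) with d = 9.5000 mm and f = 1480 mm.
d/2f = 0.00321; arctan(0.00321) ≈ 0.1839°, so α ≈ 0.3678°.

0.368°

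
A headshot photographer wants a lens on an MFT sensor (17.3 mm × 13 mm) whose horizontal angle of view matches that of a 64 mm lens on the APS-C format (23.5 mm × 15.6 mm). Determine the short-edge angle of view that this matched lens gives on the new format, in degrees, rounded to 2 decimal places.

Equal horizontal AOV ⇒ f₂ = f₁ · 17.3/23.5 = 64 × 0.73617 ≈ 47.1149 mm.
Short-edge AOV on the new format = 2·arctan(13 / (2 × 47.1149)) = 2·arctan(0.13796) ≈ 15.7100°.

15.71°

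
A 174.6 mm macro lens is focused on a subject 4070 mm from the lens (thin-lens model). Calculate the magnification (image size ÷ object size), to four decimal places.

0.0448×

Thin lens: 1/f = 1/dₒ + 1/dᵢ → 1/dᵢ = 1/174.6 − 1/4070 = 0.0054817 mm⁻¹, so dᵢ ≈ 182.4259 mm.
Magnification m = dᵢ/dₒ = 182.4259/4070 ≈ 0.04482.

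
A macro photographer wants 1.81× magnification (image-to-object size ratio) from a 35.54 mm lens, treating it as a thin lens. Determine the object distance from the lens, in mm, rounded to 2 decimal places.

With m = dᵢ/dₒ and 1/f = 1/dₒ + 1/dᵢ, substituting dᵢ = m·dₒ gives 1/f = (1 + 1/m)/dₒ, hence dₒ = f·(1 + 1/m).
dₒ = 35.54 × (1 + 1/1.81) = 35.54 × 1.55249 ≈ 55.175 mm.

55.18 mm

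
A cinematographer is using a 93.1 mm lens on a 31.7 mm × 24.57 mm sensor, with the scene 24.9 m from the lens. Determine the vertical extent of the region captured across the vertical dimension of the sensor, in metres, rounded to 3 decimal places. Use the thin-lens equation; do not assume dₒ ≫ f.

dₒ: 24.9 m = 24900 mm.
Similar triangles through the lens centre give W/dₒ = h/dᵢ; with 1/f = 1/dₒ + 1/dᵢ this gives W = h·(dₒ − f)/f.
W = 24.57 mm × (24900 − 93.1) / 93.1 = 24.57 × 266.4544 ≈ 6546.783 mm = 6.54678 m.

6.547 m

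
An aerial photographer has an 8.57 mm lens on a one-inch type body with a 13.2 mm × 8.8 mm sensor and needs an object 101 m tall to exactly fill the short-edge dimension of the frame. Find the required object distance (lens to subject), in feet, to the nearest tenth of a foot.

W: 101 m = 101000 mm.
Magnification m = h/W = dᵢ/dₒ; combined with 1/f = 1/dₒ + 1/dᵢ this gives dₒ = f·(1 + W/h).
dₒ = 8.57 mm × (1 + 101000/8.8) = 8.57 × 11478.2727 ≈ 98368.797 mm = 98368.797/304.8 ft = 322.732 ft.

322.7 ft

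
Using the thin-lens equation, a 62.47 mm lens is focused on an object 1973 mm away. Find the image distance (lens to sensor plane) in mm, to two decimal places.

64.51 mm

1/dᵢ = 1/f − 1/dₒ = 1/62.47 − 1/1973 = 0.0155008 mm⁻¹.
dᵢ = 1/0.0155008 ≈ 64.5126 mm.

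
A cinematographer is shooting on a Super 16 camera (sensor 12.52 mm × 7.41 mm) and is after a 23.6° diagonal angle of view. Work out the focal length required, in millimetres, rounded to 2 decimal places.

34.82 mm

Sensor diagonal = √(12.52² + 7.41²) = √211.6585 ≈ 14.5485 mm.
From α = 2·arctan(d/2f) we get f = d / (2·tan(α/2)).
With d = 14.5485 mm and α/2 = 11.8°, tan(α/2) ≈ 0.20891, so f ≈ 14.5485 / 0.41782 ≈ 34.8198 mm.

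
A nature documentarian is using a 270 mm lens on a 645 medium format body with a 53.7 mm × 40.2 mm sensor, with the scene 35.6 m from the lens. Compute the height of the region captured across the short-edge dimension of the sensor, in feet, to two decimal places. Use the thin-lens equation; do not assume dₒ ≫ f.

dₒ: 35.6 m = 35600 mm.
Similar triangles through the lens centre give W/dₒ = h/dᵢ; with 1/f = 1/dₒ + 1/dᵢ this gives W = h·(dₒ − f)/f.
W = 40.2 mm × (35600 − 270) / 270 = 40.2 × 130.8519 ≈ 5260.244 mm = 5260.244/304.8 ft = 17.258 ft.

17.26 ft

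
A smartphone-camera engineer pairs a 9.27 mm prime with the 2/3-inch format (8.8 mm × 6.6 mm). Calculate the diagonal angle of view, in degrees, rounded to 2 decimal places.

Sensor diagonal = √(8.8² + 6.6²) = √121.0000 ≈ 11.0000 mm.
Angle of view α = 2·arctan(d/2f) with d = 11.0000 mm and f = 9.27 mm.
d/2f = 0.59331; arctan(0.59331) ≈ 30.6812°, so α ≈ 61.3623°.

61.36°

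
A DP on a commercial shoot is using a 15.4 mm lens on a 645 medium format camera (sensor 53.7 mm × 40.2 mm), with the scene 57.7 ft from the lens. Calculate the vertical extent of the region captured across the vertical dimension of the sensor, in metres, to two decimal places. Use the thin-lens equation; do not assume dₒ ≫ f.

45.87 m

dₒ: 57.7 ft × 304.8 mm/ft = 17586.96 mm.
Similar triangles through the lens centre give W/dₒ = h/dᵢ; with 1/f = 1/dₒ + 1/dᵢ this gives W = h·(dₒ − f)/f.
W = 40.2 mm × (17587 − 15.4) / 15.4 = 40.2 × 1141.0104 ≈ 45868.616 mm = 45.8686 m.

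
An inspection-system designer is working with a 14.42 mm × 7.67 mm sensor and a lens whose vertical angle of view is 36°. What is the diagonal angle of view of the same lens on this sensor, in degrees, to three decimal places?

69.359°

From the vertical AOV: f = 7.67 / (2·tan(18°)) = 7.67 / 0.64984 ≈ 11.8029 mm.
Sensor diagonal = √(14.42² + 7.67²) = √266.7653 ≈ 16.3330 mm.
Diagonal AOV = 2·arctan(16.3330 / (2 × 11.8029)) = 2·arctan(0.69190) ≈ 69.3590°.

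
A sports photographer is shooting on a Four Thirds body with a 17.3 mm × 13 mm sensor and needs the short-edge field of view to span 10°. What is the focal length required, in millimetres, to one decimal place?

From α = 2·arctan(h/2f) we get f = h / (2·tan(α/2)).
With h = 13 mm and α/2 = 5°, tan(α/2) ≈ 0.08749, so f ≈ 13 / 0.17498 ≈ 74.2953 mm.

74.3 mm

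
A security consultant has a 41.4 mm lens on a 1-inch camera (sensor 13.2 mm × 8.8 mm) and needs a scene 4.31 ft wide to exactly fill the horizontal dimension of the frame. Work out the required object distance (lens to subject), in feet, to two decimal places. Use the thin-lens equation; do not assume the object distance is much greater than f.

W: 4.31 ft × 304.8 mm/ft = 1313.69 mm.
Magnification m = w/W = dᵢ/dₒ; combined with 1/f = 1/dₒ + 1/dᵢ this gives dₒ = f·(1 + W/w).
dₒ = 41.4 mm × (1 + 1313.69/13.2) = 41.4 × 100.5218 ≈ 4161.603 mm = 4161.603/304.8 ft = 13.6536 ft.

13.65 ft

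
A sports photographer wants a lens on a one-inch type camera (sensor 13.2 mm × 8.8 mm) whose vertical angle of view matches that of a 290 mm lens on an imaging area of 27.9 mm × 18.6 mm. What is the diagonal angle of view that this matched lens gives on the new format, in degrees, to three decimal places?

Equal vertical AOV ⇒ f₂ = f₁ · 8.8/18.6 = 290 × 0.47312 ≈ 137.2043 mm.
Sensor diagonal = √(13.2² + 8.8²) = √251.6800 ≈ 15.8644 mm.
Diagonal AOV on the new format = 2·arctan(15.8644 / (2 × 137.2043)) = 2·arctan(0.05781) ≈ 6.6175°.

6.618°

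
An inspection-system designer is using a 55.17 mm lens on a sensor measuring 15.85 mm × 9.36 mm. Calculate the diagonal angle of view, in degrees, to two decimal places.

Sensor diagonal = √(15.85² + 9.36²) = √338.8321 ≈ 18.4074 mm.
Angle of view α = 2·arctan(d/2f) with d = 18.4074 mm and f = 55.17 mm.
d/2f = 0.16682; arctan(0.16682) ≈ 9.4711°, so α ≈ 18.9422°.

18.94°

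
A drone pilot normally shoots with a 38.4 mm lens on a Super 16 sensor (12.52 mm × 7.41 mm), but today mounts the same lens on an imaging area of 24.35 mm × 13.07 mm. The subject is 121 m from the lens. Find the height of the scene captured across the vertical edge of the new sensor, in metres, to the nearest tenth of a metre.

The focal length stays 38.4 mm; the relevant sensor dimension is now h = 13.07 mm. Object distance dₒ = 121 m = 121000 mm.
Thin-lens field height W = h·(dₒ − f)/f = 13.07 × (121000 − 38.4)/38.4 ≈ 41171.045 mm = 41.171 m.

41.2 m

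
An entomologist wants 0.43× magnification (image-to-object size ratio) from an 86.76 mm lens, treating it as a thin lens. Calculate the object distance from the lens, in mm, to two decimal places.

With m = dᵢ/dₒ and 1/f = 1/dₒ + 1/dᵢ, substituting dᵢ = m·dₒ gives 1/f = (1 + 1/m)/dₒ, hence dₒ = f·(1 + 1/m).
dₒ = 86.76 × (1 + 1/0.43) = 86.76 × 3.32558 ≈ 288.527 mm.

288.53 mm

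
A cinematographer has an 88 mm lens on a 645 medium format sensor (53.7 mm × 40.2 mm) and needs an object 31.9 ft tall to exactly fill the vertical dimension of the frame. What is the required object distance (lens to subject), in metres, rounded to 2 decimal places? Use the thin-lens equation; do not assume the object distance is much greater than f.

W: 31.9 ft × 304.8 mm/ft = 9723.12 mm.
Magnification m = h/W = dᵢ/dₒ; combined with 1/f = 1/dₒ + 1/dᵢ this gives dₒ = f·(1 + W/h).
dₒ = 88 mm × (1 + 9723.12/40.2) = 88 × 242.8686 ≈ 21372.441 mm = 21.3724 m.

21.37 m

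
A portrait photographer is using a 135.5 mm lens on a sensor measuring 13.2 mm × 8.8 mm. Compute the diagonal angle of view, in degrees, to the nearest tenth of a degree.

6.7°

Sensor diagonal = √(13.2² + 8.8²) = √251.6800 ≈ 15.8644 mm.
Angle of view α = 2·arctan(d/2f) with d = 15.8644 mm and f = 135.5 mm.
d/2f = 0.05854; arctan(0.05854) ≈ 3.3503°, so α ≈ 6.7006°.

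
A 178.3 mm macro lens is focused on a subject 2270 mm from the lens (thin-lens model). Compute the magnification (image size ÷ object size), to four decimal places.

Thin lens: 1/f = 1/dₒ + 1/dᵢ → 1/dᵢ = 1/178.3 − 1/2270 = 0.0051680 mm⁻¹, so dᵢ ≈ 193.4986 mm.
Magnification m = dᵢ/dₒ = 193.4986/2270 ≈ 0.08524.

0.0852×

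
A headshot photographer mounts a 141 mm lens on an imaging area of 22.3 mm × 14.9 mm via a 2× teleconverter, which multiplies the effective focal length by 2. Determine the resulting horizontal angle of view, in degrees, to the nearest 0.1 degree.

4.5°

Effective focal length f = 141 × 2 = 282 mm.
α = 2·arctan(22.3 / (2 × 282)) = 2·arctan(0.03954) ≈ 4.5285°.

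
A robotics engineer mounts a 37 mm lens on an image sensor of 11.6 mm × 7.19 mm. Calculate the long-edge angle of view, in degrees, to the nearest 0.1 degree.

Angle of view α = 2·arctan(w/2f) with w = 11.6 mm and f = 37 mm.
w/2f = 0.15676; arctan(0.15676) ≈ 8.9090°, so α ≈ 17.8180°.

17.8°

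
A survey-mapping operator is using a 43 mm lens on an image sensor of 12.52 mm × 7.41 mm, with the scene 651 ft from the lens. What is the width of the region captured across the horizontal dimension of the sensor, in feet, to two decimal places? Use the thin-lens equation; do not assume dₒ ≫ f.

189.51 ft

dₒ: 651 ft × 304.8 mm/ft = 198424.79 mm.
Similar triangles through the lens centre give W/dₒ = w/dᵢ; with 1/f = 1/dₒ + 1/dᵢ this gives W = w·(dₒ − f)/f.
W = 12.52 mm × (198425 − 43) / 43 = 12.52 × 4613.5301 ≈ 57761.397 mm = 57761.397/304.8 ft = 189.506 ft.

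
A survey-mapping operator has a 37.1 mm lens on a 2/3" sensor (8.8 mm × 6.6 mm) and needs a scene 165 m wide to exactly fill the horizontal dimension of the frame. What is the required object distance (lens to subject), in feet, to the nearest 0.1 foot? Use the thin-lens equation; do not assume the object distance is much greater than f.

2282.4 ft

W: 165 m = 165000 mm.
Magnification m = w/W = dᵢ/dₒ; combined with 1/f = 1/dₒ + 1/dᵢ this gives dₒ = f·(1 + W/w).
dₒ = 37.1 mm × (1 + 165000/8.8) = 37.1 × 18751.0000 ≈ 695662.100 mm = 695662.100/304.8 ft = 2282.36 ft.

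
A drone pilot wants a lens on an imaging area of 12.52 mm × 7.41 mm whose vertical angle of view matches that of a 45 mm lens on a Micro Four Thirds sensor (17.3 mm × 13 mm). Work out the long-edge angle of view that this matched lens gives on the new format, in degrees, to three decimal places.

27.430°

Equal vertical AOV ⇒ f₂ = f₁ · 7.41/13 = 45 × 0.57000 ≈ 25.6500 mm.
Long-edge AOV on the new format = 2·arctan(12.52 / (2 × 25.6500)) = 2·arctan(0.24405) ≈ 27.4304°.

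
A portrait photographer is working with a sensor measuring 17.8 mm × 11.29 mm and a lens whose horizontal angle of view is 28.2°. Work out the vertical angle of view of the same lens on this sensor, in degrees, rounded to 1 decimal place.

18.1°

From the horizontal AOV: f = 17.8 / (2·tan(14.1°)) = 17.8 / 0.50237 ≈ 35.4324 mm.
Vertical AOV = 2·arctan(11.29 / (2 × 35.4324)) = 2·arctan(0.15932) ≈ 18.1043°.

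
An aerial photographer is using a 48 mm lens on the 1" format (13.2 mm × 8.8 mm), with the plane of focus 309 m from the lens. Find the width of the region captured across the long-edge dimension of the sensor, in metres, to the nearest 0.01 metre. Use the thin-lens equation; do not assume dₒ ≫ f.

dₒ: 309 m = 309000 mm.
Similar triangles through the lens centre give W/dₒ = w/dᵢ; with 1/f = 1/dₒ + 1/dᵢ this gives W = w·(dₒ − f)/f.
W = 13.2 mm × (309000 − 48) / 48 = 13.2 × 6436.5000 ≈ 84961.800 mm = 84.9618 m.

84.96 m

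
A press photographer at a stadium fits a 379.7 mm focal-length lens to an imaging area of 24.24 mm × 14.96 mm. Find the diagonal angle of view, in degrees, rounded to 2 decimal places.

4.30°

Sensor diagonal = √(24.24² + 14.96²) = √811.3792 ≈ 28.4847 mm.
Angle of view α = 2·arctan(d/2f) with d = 28.4847 mm and f = 379.7 mm.
d/2f = 0.03751; arctan(0.03751) ≈ 2.1481°, so α ≈ 4.2963°.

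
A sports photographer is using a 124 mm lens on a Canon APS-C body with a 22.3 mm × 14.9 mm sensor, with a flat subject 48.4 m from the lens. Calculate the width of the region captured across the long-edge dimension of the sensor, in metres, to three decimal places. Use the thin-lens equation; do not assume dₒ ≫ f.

dₒ: 48.4 m = 48400 mm.
Similar triangles through the lens centre give W/dₒ = w/dᵢ; with 1/f = 1/dₒ + 1/dᵢ this gives W = w·(dₒ − f)/f.
W = 22.3 mm × (48400 − 124) / 124 = 22.3 × 389.3226 ≈ 8681.894 mm = 8.68189 m.

8.682 m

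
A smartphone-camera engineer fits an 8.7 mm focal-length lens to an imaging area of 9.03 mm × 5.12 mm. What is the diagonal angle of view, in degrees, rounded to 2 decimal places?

61.64°

Sensor diagonal = √(9.03² + 5.12²) = √107.7553 ≈ 10.3805 mm.
Angle of view α = 2·arctan(d/2f) with d = 10.3805 mm and f = 8.7 mm.
d/2f = 0.59658; arctan(0.59658) ≈ 30.8195°, so α ≈ 61.6391°.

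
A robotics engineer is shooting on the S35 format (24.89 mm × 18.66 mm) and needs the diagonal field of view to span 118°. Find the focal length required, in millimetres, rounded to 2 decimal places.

9.35 mm

Sensor diagonal = √(24.89² + 18.66²) = √967.7077 ≈ 31.1080 mm.
From α = 2·arctan(d/2f) we get f = d / (2·tan(α/2)).
With d = 31.1080 mm and α/2 = 59°, tan(α/2) ≈ 1.66428, so f ≈ 31.1080 / 3.32856 ≈ 9.3458 mm.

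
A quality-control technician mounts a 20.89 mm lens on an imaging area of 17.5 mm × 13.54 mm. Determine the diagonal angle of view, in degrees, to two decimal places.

55.81°

Sensor diagonal = √(17.5² + 13.54²) = √489.5816 ≈ 22.1265 mm.
Angle of view α = 2·arctan(d/2f) with d = 22.1265 mm and f = 20.89 mm.
d/2f = 0.52960; arctan(0.52960) ≈ 27.9055°, so α ≈ 55.8110°.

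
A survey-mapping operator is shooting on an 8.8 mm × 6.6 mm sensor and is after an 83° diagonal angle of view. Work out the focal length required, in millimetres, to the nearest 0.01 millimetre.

6.22 mm

Sensor diagonal = √(8.8² + 6.6²) = √121.0000 ≈ 11.0000 mm.
From α = 2·arctan(d/2f) we get f = d / (2·tan(α/2)).
With d = 11.0000 mm and α/2 = 41.5°, tan(α/2) ≈ 0.88473, so f ≈ 11.0000 / 1.76945 ≈ 6.2166 mm.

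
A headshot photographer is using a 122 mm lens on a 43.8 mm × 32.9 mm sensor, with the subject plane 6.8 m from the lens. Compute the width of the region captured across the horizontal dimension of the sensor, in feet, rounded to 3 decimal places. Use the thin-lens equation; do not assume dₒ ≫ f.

dₒ: 6.8 m = 6800 mm.
Similar triangles through the lens centre give W/dₒ = w/dᵢ; with 1/f = 1/dₒ + 1/dᵢ this gives W = w·(dₒ − f)/f.
W = 43.8 mm × (6800 − 122) / 122 = 43.8 × 54.7377 ≈ 2397.511 mm = 2397.511/304.8 ft = 7.86585 ft.

7.866 ft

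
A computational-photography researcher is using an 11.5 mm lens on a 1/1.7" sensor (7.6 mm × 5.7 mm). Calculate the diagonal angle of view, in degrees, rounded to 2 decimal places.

Sensor diagonal = √(7.6² + 5.7²) = √90.2500 ≈ 9.5000 mm.
Angle of view α = 2·arctan(d/2f) with d = 9.5000 mm and f = 11.5 mm.
d/2f = 0.41304; arctan(0.41304) ≈ 22.4428°, so α ≈ 44.8855°.

44.89°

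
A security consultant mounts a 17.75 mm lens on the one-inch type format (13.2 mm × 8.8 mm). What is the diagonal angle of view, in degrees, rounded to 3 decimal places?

Sensor diagonal = √(13.2² + 8.8²) = √251.6800 ≈ 15.8644 mm.
Angle of view α = 2·arctan(d/2f) with d = 15.8644 mm and f = 17.75 mm.
d/2f = 0.44689; arctan(0.44689) ≈ 24.0792°, so α ≈ 48.1583°.

48.158°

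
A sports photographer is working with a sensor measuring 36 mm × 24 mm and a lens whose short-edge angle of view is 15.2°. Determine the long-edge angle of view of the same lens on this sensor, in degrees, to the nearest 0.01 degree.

22.64°

From the short-edge AOV: f = 24 / (2·tan(7.6°)) = 24 / 0.26686 ≈ 89.9358 mm.
Long-edge AOV = 2·arctan(36 / (2 × 89.9358)) = 2·arctan(0.20014) ≈ 22.6356°.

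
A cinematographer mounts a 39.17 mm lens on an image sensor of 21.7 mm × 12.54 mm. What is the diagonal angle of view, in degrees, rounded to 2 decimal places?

Sensor diagonal = √(21.7² + 12.54²) = √628.1416 ≈ 25.0628 mm.
Angle of view α = 2·arctan(d/2f) with d = 25.0628 mm and f = 39.17 mm.
d/2f = 0.31992; arctan(0.31992) ≈ 17.7407°, so α ≈ 35.4813°.

35.48°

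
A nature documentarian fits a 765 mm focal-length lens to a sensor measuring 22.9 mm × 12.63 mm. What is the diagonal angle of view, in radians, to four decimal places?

0.0342 rad

Sensor diagonal = √(22.9² + 12.63²) = √683.9269 ≈ 26.1520 mm.
Angle of view α = 2·arctan(d/2f) with d = 26.1520 mm and f = 765 mm.
d/2f = 0.01709; arctan(0.01709) ≈ 0.0171 rad, so α ≈ 0.0342 rad.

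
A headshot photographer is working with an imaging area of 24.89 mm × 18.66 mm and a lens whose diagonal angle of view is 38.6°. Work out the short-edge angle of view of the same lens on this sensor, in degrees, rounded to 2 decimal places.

Sensor diagonal = √(24.89² + 18.66²) = √967.7077 ≈ 31.1080 mm.
From the diagonal AOV: f = 31.1080 / (2·tan(19.3°)) = 31.1080 / 0.70039 ≈ 44.4153 mm.
Short-edge AOV = 2·arctan(18.66 / (2 × 44.4153)) = 2·arctan(0.21006) ≈ 23.7265°.

23.73°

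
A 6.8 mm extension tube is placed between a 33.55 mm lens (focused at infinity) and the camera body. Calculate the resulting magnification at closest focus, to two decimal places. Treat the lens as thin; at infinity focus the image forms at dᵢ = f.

The tube moves the image plane from f to f + e, so dᵢ = 33.55 + 6.8 = 40.35 mm. Focus is achieved when 1/f = 1/dₒ + 1/dᵢ, giving dₒ = 1/(1/f − 1/(f+e)).
Magnification m = dᵢ/dₒ = (f+e)·(1/f − 1/(f+e)) = e/f = 6.8/33.55 ≈ 0.2027.

0.20×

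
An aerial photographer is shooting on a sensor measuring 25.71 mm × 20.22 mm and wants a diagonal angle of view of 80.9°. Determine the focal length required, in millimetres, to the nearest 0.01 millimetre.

Sensor diagonal = √(25.71² + 20.22²) = √1069.8525 ≈ 32.7086 mm.
From α = 2·arctan(d/2f) we get f = d / (2·tan(α/2)).
With d = 32.7086 mm and α/2 = 40.45°, tan(α/2) ≈ 0.85257, so f ≈ 32.7086 / 1.70515 ≈ 19.1823 mm.

19.18 mm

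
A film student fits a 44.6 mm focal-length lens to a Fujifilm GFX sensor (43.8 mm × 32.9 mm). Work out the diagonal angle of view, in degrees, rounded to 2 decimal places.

63.11°

Sensor diagonal = √(43.8² + 32.9²) = √3000.8500 ≈ 54.7800 mm.
Angle of view α = 2·arctan(d/2f) with d = 54.7800 mm and f = 44.6 mm.
d/2f = 0.61413; arctan(0.61413) ≈ 31.5552°, so α ≈ 63.1103°.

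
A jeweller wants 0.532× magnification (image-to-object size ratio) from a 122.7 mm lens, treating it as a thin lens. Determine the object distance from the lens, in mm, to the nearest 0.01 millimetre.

353.34 mm

With m = dᵢ/dₒ and 1/f = 1/dₒ + 1/dᵢ, substituting dᵢ = m·dₒ gives 1/f = (1 + 1/m)/dₒ, hence dₒ = f·(1 + 1/m).
dₒ = 122.7 × (1 + 1/0.532) = 122.7 × 2.87970 ≈ 353.339 mm.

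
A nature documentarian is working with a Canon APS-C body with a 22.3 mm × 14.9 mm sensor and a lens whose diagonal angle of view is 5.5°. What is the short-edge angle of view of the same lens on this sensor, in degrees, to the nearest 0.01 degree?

3.06°

Sensor diagonal = √(22.3² + 14.9²) = √719.3000 ≈ 26.8198 mm.
From the diagonal AOV: f = 26.8198 / (2·tan(2.75°)) = 26.8198 / 0.09607 ≈ 279.1781 mm.
Short-edge AOV = 2·arctan(14.9 / (2 × 279.1781)) = 2·arctan(0.02669) ≈ 3.0572°.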